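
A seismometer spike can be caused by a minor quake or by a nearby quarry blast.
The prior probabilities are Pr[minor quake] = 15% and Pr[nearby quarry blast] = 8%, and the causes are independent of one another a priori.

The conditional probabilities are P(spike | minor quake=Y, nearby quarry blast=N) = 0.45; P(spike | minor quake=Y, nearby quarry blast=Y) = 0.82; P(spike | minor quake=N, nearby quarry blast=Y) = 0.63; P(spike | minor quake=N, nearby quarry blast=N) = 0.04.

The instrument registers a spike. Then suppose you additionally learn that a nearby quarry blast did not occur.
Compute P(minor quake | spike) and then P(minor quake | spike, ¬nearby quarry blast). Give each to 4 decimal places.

P(minor quake | spike) ≈ 0.4925; P(minor quake | spike, ¬nearby quarry blast) ≈ 0.6650

Enumerate the 4 (minor quake, nearby quarry blast) configurations and weight by the priors:
  P(spike) = 0.04×0.85×0.92 + 0.63×0.85×0.08 + 0.45×0.15×0.92 + 0.82×0.15×0.08
        = 0.031280 + 0.042840 + 0.062100 + 0.009840 = 0.146060
Keeping only the minor quake-present terms gives 0.071940, so
  P(minor quake | spike) = 0.071940 / 0.146060 ≈ 0.4925

Now condition on the additional information:
P(spike | ¬nearby quarry blast) = 0.04·0.85 + 0.45·0.15 = 0.034000 + 0.067500 = 0.101500
The minor quake-present share is 0.45·0.15 = 0.067500.
So P(minor quake | spike, ¬nearby quarry blast) = 0.067500/0.101500 ≈ 0.6650.
Ruling out nearby quarry blast raises the posterior on minor quake — the flip side of explaining away.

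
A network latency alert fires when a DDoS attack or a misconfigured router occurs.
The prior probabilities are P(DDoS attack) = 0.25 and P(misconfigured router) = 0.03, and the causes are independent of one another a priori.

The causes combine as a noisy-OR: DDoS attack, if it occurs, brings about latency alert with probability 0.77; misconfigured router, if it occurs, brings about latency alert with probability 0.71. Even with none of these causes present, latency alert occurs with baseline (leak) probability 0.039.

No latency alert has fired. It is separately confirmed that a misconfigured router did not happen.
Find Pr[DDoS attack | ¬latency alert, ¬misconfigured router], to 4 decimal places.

Pr[DDoS attack | ¬latency alert, ¬misconfigured router] ≈ 0.0712

Under noisy-OR, P(latency alert | causes) = 1 − (1−0.039)·∏(1−qᵢ) over the active causes.
Weight on DDoS attack=true, given the evidence: 0.22103*0.25 = 0.055258
Denominator P(¬latency alert | ¬misconfigured router): 0.961*0.75 + 0.22103*0.25 = 0.776008
Posterior = 0.055258 / 0.776008 ≈ 0.0712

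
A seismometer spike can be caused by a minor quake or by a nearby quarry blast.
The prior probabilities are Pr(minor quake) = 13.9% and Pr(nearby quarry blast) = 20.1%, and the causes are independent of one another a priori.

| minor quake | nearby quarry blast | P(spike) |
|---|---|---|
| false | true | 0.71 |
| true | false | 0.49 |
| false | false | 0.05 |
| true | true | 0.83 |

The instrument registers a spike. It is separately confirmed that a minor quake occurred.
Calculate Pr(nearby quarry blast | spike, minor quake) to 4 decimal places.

Pr(nearby quarry blast | spike, minor quake) ≈ 0.2988

P(spike | minor quake) = 0.49*0.799 + 0.83*0.201 = 0.391510 + 0.166830 = 0.558340
The nearby quarry blast-present share is 0.83*0.201 = 0.166830.
So P(nearby quarry blast | spike, minor quake) = 0.166830/0.558340 ≈ 0.2988.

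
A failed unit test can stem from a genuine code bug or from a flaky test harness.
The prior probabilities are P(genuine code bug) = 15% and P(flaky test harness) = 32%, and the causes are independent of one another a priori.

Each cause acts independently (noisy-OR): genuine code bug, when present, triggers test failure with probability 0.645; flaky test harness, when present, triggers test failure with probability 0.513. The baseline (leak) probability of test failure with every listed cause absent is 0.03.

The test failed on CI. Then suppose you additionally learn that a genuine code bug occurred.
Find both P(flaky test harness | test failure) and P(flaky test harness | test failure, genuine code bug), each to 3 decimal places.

P(flaky test harness | test failure) ≈ 0.685; P(flaky test harness | test failure, genuine code bug) ≈ 0.374

Under noisy-OR, P(test failure | causes) = 1 − (1−0.03)·∏(1−qᵢ) over the active causes.
Enumerate the 4 (genuine code bug, flaky test harness) configurations and weight by the priors:
  P(test failure) = 0.03×0.85×0.68 + 0.52761×0.85×0.32 + 0.65565×0.15×0.68 + 0.832302×0.15×0.32
        = 0.017340 + 0.143510 + 0.066876 + 0.039950 = 0.267676
Keeping only the flaky test harness-present terms gives 0.183460, so
  P(flaky test harness | test failure) = 0.183460 / 0.267676 ≈ 0.685

Now also conditioning on genuine code bug=true:
By total probability over both values of flaky test harness:
  P(test failure | genuine code bug) = 0.65565*0.68 + 0.832302*0.32
        = 0.445842 + 0.266337 = 0.712179
Configurations with flaky test harness contribute 0.266337, so
  P(flaky test harness | test failure, genuine code bug) = 0.266337 / 0.712179 ≈ 0.374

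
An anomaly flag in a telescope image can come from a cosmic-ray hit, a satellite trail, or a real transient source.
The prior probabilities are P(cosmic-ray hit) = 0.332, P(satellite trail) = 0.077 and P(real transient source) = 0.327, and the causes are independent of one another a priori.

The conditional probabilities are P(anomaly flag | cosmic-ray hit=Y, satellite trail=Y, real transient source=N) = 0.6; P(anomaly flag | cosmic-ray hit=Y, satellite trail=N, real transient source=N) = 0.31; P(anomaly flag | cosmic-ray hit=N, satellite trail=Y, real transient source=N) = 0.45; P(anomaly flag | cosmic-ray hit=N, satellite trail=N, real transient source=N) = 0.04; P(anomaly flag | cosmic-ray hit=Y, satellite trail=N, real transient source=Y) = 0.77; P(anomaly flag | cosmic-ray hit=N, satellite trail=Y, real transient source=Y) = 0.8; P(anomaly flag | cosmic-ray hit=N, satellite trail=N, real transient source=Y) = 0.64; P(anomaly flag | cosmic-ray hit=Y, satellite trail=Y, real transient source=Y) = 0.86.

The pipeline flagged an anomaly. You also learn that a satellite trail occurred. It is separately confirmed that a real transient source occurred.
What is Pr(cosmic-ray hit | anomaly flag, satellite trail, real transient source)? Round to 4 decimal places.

Pr(cosmic-ray hit | anomaly flag, satellite trail, real transient source) ≈ 0.3482

By total probability over both values of cosmic-ray hit:
  P(anomaly flag | satellite trail, real transient source) = 0.8*0.668 + 0.86*0.332
        = 0.534400 + 0.285520 = 0.819920
Keeping only the cosmic-ray hit-present terms gives 0.285520, so
  P(cosmic-ray hit | anomaly flag, satellite trail, real transient source) = 0.285520 / 0.819920 ≈ 0.3482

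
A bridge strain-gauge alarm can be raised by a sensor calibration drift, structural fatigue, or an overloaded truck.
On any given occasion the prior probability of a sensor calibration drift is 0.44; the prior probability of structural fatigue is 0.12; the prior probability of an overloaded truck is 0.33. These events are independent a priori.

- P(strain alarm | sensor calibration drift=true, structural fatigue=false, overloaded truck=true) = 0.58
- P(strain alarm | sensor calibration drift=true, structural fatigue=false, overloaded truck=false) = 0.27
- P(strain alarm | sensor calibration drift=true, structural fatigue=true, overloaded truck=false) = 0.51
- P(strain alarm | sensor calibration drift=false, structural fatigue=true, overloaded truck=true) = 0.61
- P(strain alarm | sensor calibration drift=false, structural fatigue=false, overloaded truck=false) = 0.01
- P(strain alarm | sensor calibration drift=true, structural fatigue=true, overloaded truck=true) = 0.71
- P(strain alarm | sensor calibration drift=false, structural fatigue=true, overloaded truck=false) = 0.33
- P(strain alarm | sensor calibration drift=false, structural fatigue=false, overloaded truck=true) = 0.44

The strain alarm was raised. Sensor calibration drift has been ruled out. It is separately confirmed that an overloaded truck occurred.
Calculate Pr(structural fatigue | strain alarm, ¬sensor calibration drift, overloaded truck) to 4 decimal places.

Pr(structural fatigue | strain alarm, ¬sensor calibration drift, overloaded truck) ≈ 0.1590

Weight on structural fatigue=true, given the evidence: 0.61*0.12 = 0.073200
The normalizing constant is 0.44*0.88 + 0.61*0.12 = 0.460400
Posterior = 0.073200 / 0.460400 ≈ 0.1590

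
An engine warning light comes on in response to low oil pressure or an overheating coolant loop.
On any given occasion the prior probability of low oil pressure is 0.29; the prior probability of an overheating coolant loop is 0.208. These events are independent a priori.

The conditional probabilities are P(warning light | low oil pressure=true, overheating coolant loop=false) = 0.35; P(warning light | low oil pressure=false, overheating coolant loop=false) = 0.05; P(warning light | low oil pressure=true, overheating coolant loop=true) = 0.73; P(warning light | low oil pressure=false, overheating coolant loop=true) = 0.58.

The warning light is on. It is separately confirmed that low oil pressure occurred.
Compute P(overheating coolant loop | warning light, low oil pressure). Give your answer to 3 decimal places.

P(warning light | low oil pressure) = 0.35*0.792 + 0.73*0.208 = 0.277200 + 0.151840 = 0.429040
Restricting to configurations with overheating coolant loop present: 0.73*0.208 = 0.151840.
Hence the posterior is 0.151840/0.429040 ≈ 0.354.

P(overheating coolant loop | warning light, low oil pressure) ≈ 0.354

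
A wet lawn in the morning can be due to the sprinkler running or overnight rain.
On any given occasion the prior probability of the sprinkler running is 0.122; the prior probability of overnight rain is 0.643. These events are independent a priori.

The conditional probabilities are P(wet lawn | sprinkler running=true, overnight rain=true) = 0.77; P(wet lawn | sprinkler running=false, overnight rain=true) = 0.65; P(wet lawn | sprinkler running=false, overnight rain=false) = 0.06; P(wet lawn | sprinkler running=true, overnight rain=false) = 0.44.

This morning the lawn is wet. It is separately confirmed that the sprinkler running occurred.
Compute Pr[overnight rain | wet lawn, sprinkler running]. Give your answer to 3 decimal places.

Pr[overnight rain | wet lawn, sprinkler running] ≈ 0.759

Weight on overnight rain=true, given the evidence: 0.77·0.643 = 0.495110
The normalizing constant is 0.44·0.357 + 0.77·0.643 = 0.652190
Posterior = 0.495110 / 0.652190 ≈ 0.759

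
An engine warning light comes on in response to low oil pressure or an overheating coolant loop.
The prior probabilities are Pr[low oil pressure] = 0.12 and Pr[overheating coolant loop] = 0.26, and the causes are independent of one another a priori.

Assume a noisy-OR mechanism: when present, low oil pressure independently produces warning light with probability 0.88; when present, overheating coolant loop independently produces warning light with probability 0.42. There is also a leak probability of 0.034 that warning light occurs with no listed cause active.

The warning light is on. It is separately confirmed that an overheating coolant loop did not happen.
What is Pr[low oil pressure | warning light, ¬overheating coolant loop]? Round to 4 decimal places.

Under noisy-OR, P(warning light | causes) = 1 − (1−0.034)·∏(1−qᵢ) over the active causes.
Numerator (weight on configurations with low oil pressure): 0.88408×0.12 = 0.106090
Denominator P(warning light | ¬overheating coolant loop): 0.034×0.88 + 0.88408×0.12 = 0.136010
P(low oil pressure | warning light, ¬overheating coolant loop) = 0.106090/0.136010 ≈ 0.7800

Pr[low oil pressure | warning light, ¬overheating coolant loop] ≈ 0.7800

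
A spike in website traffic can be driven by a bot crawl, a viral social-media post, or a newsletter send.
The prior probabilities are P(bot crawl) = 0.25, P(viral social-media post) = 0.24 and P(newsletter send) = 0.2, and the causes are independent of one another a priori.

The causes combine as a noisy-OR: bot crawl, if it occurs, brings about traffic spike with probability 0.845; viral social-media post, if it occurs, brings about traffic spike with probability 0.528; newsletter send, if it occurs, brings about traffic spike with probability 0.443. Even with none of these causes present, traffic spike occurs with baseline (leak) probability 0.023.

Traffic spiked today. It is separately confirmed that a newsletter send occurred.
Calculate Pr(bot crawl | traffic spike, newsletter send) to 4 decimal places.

Pr(bot crawl | traffic spike, newsletter send) ≈ 0.3704

Under noisy-OR, P(traffic spike | causes) = 1 − (1−0.023)·∏(1−qᵢ) over the active causes.
Numerator (weight on configurations with bot crawl): 0.173974 + 0.057611 = 0.231585
The normalizing constant is 0.455811×0.75×0.76 + 0.743143×0.75×0.24 + 0.915651×0.25×0.76 + 0.960187×0.25×0.24 = 0.625163
P(bot crawl | traffic spike, newsletter send) = 0.231585/0.625163 ≈ 0.3704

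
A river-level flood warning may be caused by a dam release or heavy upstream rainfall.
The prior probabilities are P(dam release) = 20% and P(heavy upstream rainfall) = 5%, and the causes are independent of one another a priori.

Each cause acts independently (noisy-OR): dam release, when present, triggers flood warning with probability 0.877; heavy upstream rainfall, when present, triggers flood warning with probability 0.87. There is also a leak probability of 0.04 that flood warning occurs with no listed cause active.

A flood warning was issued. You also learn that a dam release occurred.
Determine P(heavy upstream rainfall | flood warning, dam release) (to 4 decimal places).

P(heavy upstream rainfall | flood warning, dam release) ≈ 0.0555

Under noisy-OR, P(flood warning | causes) = 1 − (1−0.04)·∏(1−qᵢ) over the active causes.
Enumerate both values of heavy upstream rainfall and weight by the priors:
  P(flood warning | dam release) = 0.88192×0.95 + 0.98465×0.05
        = 0.837824 + 0.049233 = 0.887057
The terms with heavy upstream rainfall present sum to 0.049233, so
  P(heavy upstream rainfall | flood warning, dam release) = 0.049233 / 0.887057 ≈ 0.0555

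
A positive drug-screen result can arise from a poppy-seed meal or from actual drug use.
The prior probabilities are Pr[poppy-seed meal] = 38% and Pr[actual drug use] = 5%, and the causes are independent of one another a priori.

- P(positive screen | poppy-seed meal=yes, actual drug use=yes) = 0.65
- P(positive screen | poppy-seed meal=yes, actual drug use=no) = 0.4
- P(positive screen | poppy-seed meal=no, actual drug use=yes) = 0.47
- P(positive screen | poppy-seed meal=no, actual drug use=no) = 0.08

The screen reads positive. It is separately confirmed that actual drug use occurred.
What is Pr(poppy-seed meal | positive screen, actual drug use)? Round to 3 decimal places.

P(positive screen | actual drug use) = 0.47×0.62 + 0.65×0.38 = 0.291400 + 0.247000 = 0.538400
Restricting to configurations with poppy-seed meal present: 0.65×0.38 = 0.247000.
So P(poppy-seed meal | positive screen, actual drug use) = 0.247000/0.538400 ≈ 0.459.

Pr(poppy-seed meal | positive screen, actual drug use) ≈ 0.459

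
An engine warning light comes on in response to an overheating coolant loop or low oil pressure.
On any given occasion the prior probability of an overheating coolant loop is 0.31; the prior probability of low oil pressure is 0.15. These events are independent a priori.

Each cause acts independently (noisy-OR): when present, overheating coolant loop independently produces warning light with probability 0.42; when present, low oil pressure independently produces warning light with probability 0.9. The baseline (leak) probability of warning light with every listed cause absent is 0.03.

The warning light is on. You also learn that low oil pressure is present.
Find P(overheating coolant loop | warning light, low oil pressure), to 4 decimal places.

P(overheating coolant loop | warning light, low oil pressure) ≈ 0.3195

Under noisy-OR, P(warning light | causes) = 1 − (1−0.03)·∏(1−qᵢ) over the active causes.
P(warning light | low oil pressure) = 0.903·0.69 + 0.94374·0.31 = 0.623070 + 0.292559 = 0.915629
Of this, 0.292559 comes from 0.94374·0.31 (the overheating coolant loop=true cases).
Hence the posterior is 0.292559/0.915629 ≈ 0.3195.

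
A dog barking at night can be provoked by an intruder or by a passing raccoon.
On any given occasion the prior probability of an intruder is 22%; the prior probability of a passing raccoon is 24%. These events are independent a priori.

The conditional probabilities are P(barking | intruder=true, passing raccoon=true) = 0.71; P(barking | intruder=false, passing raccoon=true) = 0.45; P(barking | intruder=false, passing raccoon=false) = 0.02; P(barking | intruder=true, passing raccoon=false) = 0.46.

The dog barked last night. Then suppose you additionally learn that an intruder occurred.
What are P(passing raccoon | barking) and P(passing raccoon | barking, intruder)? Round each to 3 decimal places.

P(passing raccoon | barking) ≈ 0.578; P(passing raccoon | barking, intruder) ≈ 0.328

Numerator (weight on configurations with passing raccoon): 0.084240 + 0.037488 = 0.121728
Denominator P(barking): 0.02×0.78×0.76 + 0.45×0.78×0.24 + 0.46×0.22×0.76 + 0.71×0.22×0.24 = 0.210496
Posterior = 0.121728 / 0.210496 ≈ 0.578

Now condition on the additional information:
Numerator (weight on configurations with passing raccoon): 0.71*0.24 = 0.170400
Normalizer over all consistent configurations: 0.46*0.76 + 0.71*0.24 = 0.520000
Posterior = 0.170400 / 0.520000 ≈ 0.328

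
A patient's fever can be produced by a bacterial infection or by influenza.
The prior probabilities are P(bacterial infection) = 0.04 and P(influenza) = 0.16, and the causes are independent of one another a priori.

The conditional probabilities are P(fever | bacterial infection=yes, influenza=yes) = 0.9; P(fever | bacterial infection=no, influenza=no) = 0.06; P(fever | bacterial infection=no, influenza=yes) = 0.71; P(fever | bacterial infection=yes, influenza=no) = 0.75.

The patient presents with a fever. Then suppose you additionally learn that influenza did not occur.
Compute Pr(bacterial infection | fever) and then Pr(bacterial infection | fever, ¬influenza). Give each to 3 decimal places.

Weight on bacterial infection=true, given the evidence: 0.025200 + 0.005760 = 0.030960
Normalizer over all consistent configurations: 0.06·0.96·0.84 + 0.71·0.96·0.16 + 0.75·0.04·0.84 + 0.9·0.04·0.16 = 0.188400
P(bacterial infection | fever) = 0.030960/0.188400 ≈ 0.164

Now condition on the additional information:
Weight on bacterial infection=true, given the evidence: 0.75×0.04 = 0.030000
Denominator P(fever | ¬influenza): 0.06×0.96 + 0.75×0.04 = 0.087600
P(bacterial infection | fever, ¬influenza) = 0.030000/0.087600 ≈ 0.342
With influenza excluded, bacterial infection must carry more of the explanatory weight for the fever.

Pr(bacterial infection | fever) ≈ 0.164; Pr(bacterial infection | fever, ¬influenza) ≈ 0.342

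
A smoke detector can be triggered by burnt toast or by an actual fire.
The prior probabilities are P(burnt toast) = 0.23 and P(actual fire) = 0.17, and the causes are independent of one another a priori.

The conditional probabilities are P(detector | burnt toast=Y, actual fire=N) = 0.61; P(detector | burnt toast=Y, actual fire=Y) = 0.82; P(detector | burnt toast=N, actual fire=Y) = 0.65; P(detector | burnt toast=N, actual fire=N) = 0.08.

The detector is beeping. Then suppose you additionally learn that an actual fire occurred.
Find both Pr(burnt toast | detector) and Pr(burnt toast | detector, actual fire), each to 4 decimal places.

By total probability over the 4 (burnt toast, actual fire) configurations:
  P(detector) = 0.08×0.77×0.83 + 0.65×0.77×0.17 + 0.61×0.23×0.83 + 0.82×0.23×0.17
        = 0.051128 + 0.085085 + 0.116449 + 0.032062 = 0.284724
Configurations with burnt toast contribute 0.148511, so
  P(burnt toast | detector) = 0.148511 / 0.284724 ≈ 0.5216

Now condition on the additional information:
P(detector | actual fire) = 0.65·0.77 + 0.82·0.23 = 0.500500 + 0.188600 = 0.689100
The burnt toast-present share is 0.82·0.23 = 0.188600.
So P(burnt toast | detector, actual fire) = 0.188600/0.689100 ≈ 0.2737.

Pr(burnt toast | detector) ≈ 0.5216; Pr(burnt toast | detector, actual fire) ≈ 0.2737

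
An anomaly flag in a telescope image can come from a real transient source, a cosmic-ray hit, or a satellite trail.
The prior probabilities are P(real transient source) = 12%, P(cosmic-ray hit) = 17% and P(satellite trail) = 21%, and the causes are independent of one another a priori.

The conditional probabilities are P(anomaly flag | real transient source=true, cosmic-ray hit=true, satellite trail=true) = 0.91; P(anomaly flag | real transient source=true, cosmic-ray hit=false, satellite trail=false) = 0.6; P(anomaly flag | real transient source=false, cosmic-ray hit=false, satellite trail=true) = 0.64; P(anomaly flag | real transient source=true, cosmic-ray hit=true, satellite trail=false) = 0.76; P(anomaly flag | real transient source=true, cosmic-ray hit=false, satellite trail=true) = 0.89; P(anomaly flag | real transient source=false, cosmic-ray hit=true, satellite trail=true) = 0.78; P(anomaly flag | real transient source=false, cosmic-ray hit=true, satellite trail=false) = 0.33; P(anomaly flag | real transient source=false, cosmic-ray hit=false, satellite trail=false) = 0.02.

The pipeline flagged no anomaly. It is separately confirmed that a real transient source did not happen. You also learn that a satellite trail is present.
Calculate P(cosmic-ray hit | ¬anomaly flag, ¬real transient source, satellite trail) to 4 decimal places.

P(cosmic-ray hit | ¬anomaly flag, ¬real transient source, satellite trail) ≈ 0.1112

Weight on cosmic-ray hit=true, given the evidence: 0.22·0.17 = 0.037400
Normalizer over all consistent configurations: 0.36·0.83 + 0.22·0.17 = 0.336200
P(cosmic-ray hit | ¬anomaly flag, ¬real transient source, satellite trail) = 0.037400/0.336200 ≈ 0.1112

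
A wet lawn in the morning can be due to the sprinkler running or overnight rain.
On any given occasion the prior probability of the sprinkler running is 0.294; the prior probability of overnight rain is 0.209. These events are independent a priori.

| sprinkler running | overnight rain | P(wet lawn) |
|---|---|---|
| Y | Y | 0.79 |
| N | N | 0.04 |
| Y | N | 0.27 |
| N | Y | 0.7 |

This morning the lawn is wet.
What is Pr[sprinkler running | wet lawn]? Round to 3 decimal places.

Weight on sprinkler running=true, given the evidence: 0.062790 + 0.048542 = 0.111332
Normalizer over all consistent configurations: 0.04×0.706×0.791 + 0.7×0.706×0.209 + 0.27×0.294×0.791 + 0.79×0.294×0.209 = 0.236958
Posterior = 0.111332 / 0.236958 ≈ 0.470

Pr[sprinkler running | wet lawn] ≈ 0.470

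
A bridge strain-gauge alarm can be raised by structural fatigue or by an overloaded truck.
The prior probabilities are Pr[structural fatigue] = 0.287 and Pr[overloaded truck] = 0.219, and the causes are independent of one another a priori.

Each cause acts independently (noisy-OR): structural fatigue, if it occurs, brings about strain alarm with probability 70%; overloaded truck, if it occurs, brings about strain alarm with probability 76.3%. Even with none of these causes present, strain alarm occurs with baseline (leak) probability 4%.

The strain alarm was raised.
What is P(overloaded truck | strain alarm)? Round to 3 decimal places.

P(overloaded truck | strain alarm) ≈ 0.496

Under noisy-OR, P(strain alarm | causes) = 1 − (1−0.04)·∏(1−qᵢ) over the active causes.
Sum P(strain alarm|·) weighted by the priors over the 4 (structural fatigue, overloaded truck) configurations:
  P(strain alarm) = 0.04×0.713×0.781 + 0.77248×0.713×0.219 + 0.712×0.287×0.781 + 0.931744×0.287×0.219
        = 0.022274 + 0.120620 + 0.159593 + 0.058563 = 0.361050
Keeping only the overloaded truck-present terms gives 0.179183, so
  P(overloaded truck | strain alarm) = 0.179183 / 0.361050 ≈ 0.496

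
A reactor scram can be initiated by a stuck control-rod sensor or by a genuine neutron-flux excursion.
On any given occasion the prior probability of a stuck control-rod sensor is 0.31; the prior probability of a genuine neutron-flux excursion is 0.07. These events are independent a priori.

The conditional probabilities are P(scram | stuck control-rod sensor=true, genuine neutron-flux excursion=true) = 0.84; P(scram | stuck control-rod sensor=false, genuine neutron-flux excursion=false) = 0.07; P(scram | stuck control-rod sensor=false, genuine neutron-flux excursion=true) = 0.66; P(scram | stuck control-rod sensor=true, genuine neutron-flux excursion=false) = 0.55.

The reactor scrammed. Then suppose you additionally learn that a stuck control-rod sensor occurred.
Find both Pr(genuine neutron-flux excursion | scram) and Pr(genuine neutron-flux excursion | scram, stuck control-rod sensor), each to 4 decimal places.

Pr(genuine neutron-flux excursion | scram) ≈ 0.1976; Pr(genuine neutron-flux excursion | scram, stuck control-rod sensor) ≈ 0.1031

Numerator (weight on configurations with genuine neutron-flux excursion): 0.031878 + 0.018228 = 0.050106
The normalizing constant is 0.07·0.69·0.93 + 0.66·0.69·0.07 + 0.55·0.31·0.93 + 0.84·0.31·0.07 = 0.253590
Posterior = 0.050106 / 0.253590 ≈ 0.1976

Now condition on the additional information:
Weight on genuine neutron-flux excursion=true, given the evidence: 0.84·0.07 = 0.058800
Normalizer over all consistent configurations: 0.55·0.93 + 0.84·0.07 = 0.570300
Posterior = 0.058800 / 0.570300 ≈ 0.1031
Conditioning on stuck control-rod sensor lowers the posterior on genuine neutron-flux excursion: the classic explaining-away effect in a common-effect structure.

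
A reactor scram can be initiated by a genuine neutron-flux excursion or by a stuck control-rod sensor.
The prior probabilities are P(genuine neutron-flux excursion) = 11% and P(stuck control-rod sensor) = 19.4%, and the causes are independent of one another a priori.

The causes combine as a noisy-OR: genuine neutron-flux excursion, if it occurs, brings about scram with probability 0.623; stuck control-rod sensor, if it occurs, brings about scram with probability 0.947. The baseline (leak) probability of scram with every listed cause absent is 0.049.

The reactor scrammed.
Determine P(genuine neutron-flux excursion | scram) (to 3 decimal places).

P(genuine neutron-flux excursion | scram) ≈ 0.281

Under noisy-OR, P(scram | causes) = 1 − (1−0.049)·∏(1−qᵢ) over the active causes.
For the numerator, keep only genuine neutron-flux excursion=true terms: 0.056873 + 0.020934 = 0.077807
Denominator P(scram): 0.049×0.89×0.806 + 0.949597×0.89×0.194 + 0.641473×0.11×0.806 + 0.980998×0.11×0.194 = 0.276914
Posterior = 0.077807 / 0.276914 ≈ 0.281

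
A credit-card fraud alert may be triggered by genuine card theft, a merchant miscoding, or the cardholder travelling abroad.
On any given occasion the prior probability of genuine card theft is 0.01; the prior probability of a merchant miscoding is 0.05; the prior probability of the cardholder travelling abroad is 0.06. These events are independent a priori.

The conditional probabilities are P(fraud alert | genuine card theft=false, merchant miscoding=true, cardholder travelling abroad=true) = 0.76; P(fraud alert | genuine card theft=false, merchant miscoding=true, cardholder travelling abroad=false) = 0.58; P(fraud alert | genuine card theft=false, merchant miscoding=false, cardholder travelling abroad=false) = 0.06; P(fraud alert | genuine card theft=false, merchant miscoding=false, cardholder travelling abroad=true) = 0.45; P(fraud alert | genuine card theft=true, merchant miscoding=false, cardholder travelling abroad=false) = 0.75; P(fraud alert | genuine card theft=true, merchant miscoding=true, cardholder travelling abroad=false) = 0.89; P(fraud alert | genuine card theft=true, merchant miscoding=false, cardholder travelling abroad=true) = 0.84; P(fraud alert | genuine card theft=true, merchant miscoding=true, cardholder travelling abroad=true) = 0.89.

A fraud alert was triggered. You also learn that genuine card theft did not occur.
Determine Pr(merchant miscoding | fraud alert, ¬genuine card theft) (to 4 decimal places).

Pr(merchant miscoding | fraud alert, ¬genuine card theft) ≈ 0.2716

P(fraud alert | ¬genuine card theft) = 0.06*0.95*0.94 + 0.45*0.95*0.06 + 0.58*0.05*0.94 + 0.76*0.05*0.06 = 0.053580 + 0.025650 + 0.027260 + 0.002280 = 0.108770
The merchant miscoding-present share is 0.027260 + 0.002280 = 0.029540.
Hence the posterior is 0.029540/0.108770 ≈ 0.2716.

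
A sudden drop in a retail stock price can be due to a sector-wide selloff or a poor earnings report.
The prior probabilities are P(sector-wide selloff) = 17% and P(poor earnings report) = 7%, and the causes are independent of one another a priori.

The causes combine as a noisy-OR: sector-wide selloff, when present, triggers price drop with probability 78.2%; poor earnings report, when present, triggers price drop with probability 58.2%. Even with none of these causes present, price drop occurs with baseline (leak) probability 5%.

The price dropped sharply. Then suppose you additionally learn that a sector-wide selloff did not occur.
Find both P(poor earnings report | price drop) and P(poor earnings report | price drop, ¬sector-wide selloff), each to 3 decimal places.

Under noisy-OR, P(price drop | causes) = 1 − (1−0.05)·∏(1−qᵢ) over the active causes.
For the numerator, keep only poor earnings report=true terms: 0.035028 + 0.010870 = 0.045898
The normalizing constant is 0.05·0.83·0.93 + 0.6029·0.83·0.07 + 0.7929·0.17·0.93 + 0.913432·0.17·0.07 = 0.209850
P(poor earnings report | price drop) = 0.045898/0.209850 ≈ 0.219

Now also conditioning on sector-wide selloff≠true:
P(price drop | ¬sector-wide selloff) = 0.05·0.93 + 0.6029·0.07 = 0.046500 + 0.042203 = 0.088703
Restricting to configurations with poor earnings report present: 0.6029·0.07 = 0.042203.
Hence the posterior is 0.042203/0.088703 ≈ 0.476.
With sector-wide selloff excluded, poor earnings report must carry more of the explanatory weight for the price drop.

P(poor earnings report | price drop) ≈ 0.219; P(poor earnings report | price drop, ¬sector-wide selloff) ≈ 0.476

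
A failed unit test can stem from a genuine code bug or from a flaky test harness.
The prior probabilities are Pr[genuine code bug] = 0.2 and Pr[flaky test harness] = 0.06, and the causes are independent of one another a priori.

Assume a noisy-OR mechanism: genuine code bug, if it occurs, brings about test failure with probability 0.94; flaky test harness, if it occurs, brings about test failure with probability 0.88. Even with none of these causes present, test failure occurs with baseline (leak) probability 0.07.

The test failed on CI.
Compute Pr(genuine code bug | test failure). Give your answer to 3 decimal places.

Pr(genuine code bug | test failure) ≈ 0.665

Under noisy-OR, P(test failure | causes) = 1 − (1−0.07)·∏(1−qᵢ) over the active causes.
P(test failure) = 0.07·0.8·0.94 + 0.8884·0.8·0.06 + 0.9442·0.2·0.94 + 0.993304·0.2·0.06 = 0.052640 + 0.042643 + 0.177510 + 0.011920 = 0.284713
The genuine code bug-present share is 0.177510 + 0.011920 = 0.189430.
P(genuine code bug | test failure) = 0.189430 / 0.284713 ≈ 0.665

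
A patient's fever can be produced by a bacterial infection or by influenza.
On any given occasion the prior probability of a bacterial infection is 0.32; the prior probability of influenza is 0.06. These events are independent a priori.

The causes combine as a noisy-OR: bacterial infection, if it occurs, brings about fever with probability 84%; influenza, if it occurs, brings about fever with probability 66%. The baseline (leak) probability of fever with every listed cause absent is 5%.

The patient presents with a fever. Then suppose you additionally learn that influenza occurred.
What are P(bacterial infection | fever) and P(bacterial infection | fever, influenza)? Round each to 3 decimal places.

P(bacterial infection | fever) ≈ 0.821; P(bacterial infection | fever, influenza) ≈ 0.397

Under noisy-OR, P(fever | causes) = 1 − (1−0.05)·∏(1−qᵢ) over the active causes.
By total probability over the 4 (bacterial infection, influenza) configurations:
  P(fever) = 0.05·0.68·0.94 + 0.677·0.68·0.06 + 0.848·0.32·0.94 + 0.94832·0.32·0.06
        = 0.031960 + 0.027622 + 0.255078 + 0.018208 = 0.332868
The terms with bacterial infection present sum to 0.273286, so
  P(bacterial infection | fever) = 0.273286 / 0.332868 ≈ 0.821

Now condition on the additional information:
P(fever | influenza) = 0.677×0.68 + 0.94832×0.32 = 0.460360 + 0.303462 = 0.763822
Restricting to configurations with bacterial infection present: 0.94832×0.32 = 0.303462.
P(bacterial infection | fever, influenza) = 0.303462 / 0.763822 ≈ 0.397
The drop from 0.821 to 0.397 is the explaining-away (discounting) effect.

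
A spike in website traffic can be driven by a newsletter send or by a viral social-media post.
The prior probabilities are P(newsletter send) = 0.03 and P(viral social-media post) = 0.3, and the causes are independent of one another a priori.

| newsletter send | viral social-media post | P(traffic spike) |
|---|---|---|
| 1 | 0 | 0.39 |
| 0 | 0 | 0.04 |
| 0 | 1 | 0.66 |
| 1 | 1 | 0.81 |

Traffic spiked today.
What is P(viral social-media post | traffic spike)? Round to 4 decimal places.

By total probability over the 4 (newsletter send, viral social-media post) configurations:
  P(traffic spike) = 0.04*0.97*0.7 + 0.66*0.97*0.3 + 0.39*0.03*0.7 + 0.81*0.03*0.3
        = 0.027160 + 0.192060 + 0.008190 + 0.007290 = 0.234700
Keeping only the viral social-media post-present terms gives 0.199350, so
  P(viral social-media post | traffic spike) = 0.199350 / 0.234700 ≈ 0.8494

P(viral social-media post | traffic spike) ≈ 0.8494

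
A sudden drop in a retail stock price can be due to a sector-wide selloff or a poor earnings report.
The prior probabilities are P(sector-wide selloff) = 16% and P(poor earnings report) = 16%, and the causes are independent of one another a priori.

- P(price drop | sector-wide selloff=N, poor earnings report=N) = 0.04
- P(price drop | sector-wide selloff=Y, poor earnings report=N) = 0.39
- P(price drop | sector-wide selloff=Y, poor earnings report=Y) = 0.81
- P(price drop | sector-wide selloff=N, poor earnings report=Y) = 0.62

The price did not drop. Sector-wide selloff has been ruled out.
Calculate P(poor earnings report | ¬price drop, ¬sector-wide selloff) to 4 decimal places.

P(poor earnings report | ¬price drop, ¬sector-wide selloff) ≈ 0.0701

Weight on poor earnings report=true, given the evidence: 0.38*0.16 = 0.060800
The normalizing constant is 0.96*0.84 + 0.38*0.16 = 0.867200
P(poor earnings report | ¬price drop, ¬sector-wide selloff) = 0.060800/0.867200 ≈ 0.0701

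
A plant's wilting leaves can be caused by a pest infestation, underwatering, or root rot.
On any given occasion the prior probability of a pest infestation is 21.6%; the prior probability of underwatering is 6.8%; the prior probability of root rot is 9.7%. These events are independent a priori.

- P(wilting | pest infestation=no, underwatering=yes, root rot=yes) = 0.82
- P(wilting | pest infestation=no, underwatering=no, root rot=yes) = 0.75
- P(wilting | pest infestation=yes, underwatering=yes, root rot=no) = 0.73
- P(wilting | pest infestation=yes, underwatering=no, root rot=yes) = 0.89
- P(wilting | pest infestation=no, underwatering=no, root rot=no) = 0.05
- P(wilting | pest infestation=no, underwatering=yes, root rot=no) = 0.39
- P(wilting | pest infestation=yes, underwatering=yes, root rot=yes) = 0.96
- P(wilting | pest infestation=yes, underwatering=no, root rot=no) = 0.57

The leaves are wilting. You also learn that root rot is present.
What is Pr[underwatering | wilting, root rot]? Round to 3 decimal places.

P(wilting | root rot) = 0.75×0.784×0.932 + 0.82×0.784×0.068 + 0.89×0.216×0.932 + 0.96×0.216×0.068 = 0.548016 + 0.043716 + 0.179168 + 0.014100 = 0.785000
Restricting to configurations with underwatering present: 0.043716 + 0.014100 = 0.057816.
So P(underwatering | wilting, root rot) = 0.057816/0.785000 ≈ 0.074.

Pr[underwatering | wilting, root rot] ≈ 0.074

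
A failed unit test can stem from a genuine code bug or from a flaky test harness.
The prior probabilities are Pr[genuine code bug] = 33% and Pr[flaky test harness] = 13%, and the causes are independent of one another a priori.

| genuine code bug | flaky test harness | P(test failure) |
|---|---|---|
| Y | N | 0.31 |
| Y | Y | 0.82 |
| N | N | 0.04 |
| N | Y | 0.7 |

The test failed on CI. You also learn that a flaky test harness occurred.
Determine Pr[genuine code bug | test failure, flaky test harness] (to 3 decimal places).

Pr[genuine code bug | test failure, flaky test harness] ≈ 0.366

P(test failure | flaky test harness) = 0.7*0.67 + 0.82*0.33 = 0.469000 + 0.270600 = 0.739600
Restricting to configurations with genuine code bug present: 0.82*0.33 = 0.270600.
Hence the posterior is 0.270600/0.739600 ≈ 0.366.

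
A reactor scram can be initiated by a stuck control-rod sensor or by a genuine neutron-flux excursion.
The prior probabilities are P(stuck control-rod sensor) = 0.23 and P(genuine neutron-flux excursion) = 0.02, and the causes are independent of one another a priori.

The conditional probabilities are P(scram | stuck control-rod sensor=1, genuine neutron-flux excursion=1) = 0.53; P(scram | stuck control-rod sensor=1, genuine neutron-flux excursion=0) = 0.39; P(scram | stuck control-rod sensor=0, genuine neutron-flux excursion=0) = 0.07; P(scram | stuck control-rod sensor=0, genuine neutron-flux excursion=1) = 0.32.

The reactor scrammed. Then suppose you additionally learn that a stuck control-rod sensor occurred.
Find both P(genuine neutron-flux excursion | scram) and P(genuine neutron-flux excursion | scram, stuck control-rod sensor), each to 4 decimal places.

P(genuine neutron-flux excursion | scram) ≈ 0.0497; P(genuine neutron-flux excursion | scram, stuck control-rod sensor) ≈ 0.0270

Numerator (weight on configurations with genuine neutron-flux excursion): 0.004928 + 0.002438 = 0.007366
Normalizer over all consistent configurations: 0.07×0.77×0.98 + 0.32×0.77×0.02 + 0.39×0.23×0.98 + 0.53×0.23×0.02 = 0.148094
Posterior = 0.007366 / 0.148094 ≈ 0.0497

With the extra evidence:
Enumerate both values of genuine neutron-flux excursion and weight by the priors:
  P(scram | stuck control-rod sensor) = 0.39×0.98 + 0.53×0.02
        = 0.382200 + 0.010600 = 0.392800
Configurations with genuine neutron-flux excursion contribute 0.010600, so
  P(genuine neutron-flux excursion | scram, stuck control-rod sensor) = 0.010600 / 0.392800 ≈ 0.0270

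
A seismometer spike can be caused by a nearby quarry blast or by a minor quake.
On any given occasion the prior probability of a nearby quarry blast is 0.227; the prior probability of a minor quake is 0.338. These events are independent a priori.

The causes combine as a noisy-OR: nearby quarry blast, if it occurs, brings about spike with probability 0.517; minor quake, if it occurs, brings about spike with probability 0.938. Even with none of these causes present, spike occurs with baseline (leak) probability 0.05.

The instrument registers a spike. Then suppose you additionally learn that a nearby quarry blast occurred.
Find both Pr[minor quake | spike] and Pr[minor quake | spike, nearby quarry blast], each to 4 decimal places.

Pr[minor quake | spike] ≈ 0.7498; Pr[minor quake | spike, nearby quarry blast] ≈ 0.4783

Under noisy-OR, P(spike | causes) = 1 − (1−0.05)·∏(1−qᵢ) over the active causes.
Enumerate the 4 (nearby quarry blast, minor quake) configurations and weight by the priors:
  P(spike) = 0.05×0.773×0.662 + 0.9411×0.773×0.338 + 0.54115×0.227×0.662 + 0.971551×0.227×0.338
        = 0.025586 + 0.245885 + 0.081321 + 0.074543 = 0.427335
Configurations with minor quake contribute 0.320428, so
  P(minor quake | spike) = 0.320428 / 0.427335 ≈ 0.7498

Now condition on the additional information:
P(spike | nearby quarry blast) = 0.54115·0.662 + 0.971551·0.338 = 0.358241 + 0.328384 = 0.686625
Of this, 0.328384 comes from 0.971551·0.338 (the minor quake=true cases).
So P(minor quake | spike, nearby quarry blast) = 0.328384/0.686625 ≈ 0.4783.
Conditioning on nearby quarry blast lowers the posterior on minor quake: the classic explaining-away effect in a common-effect structure.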